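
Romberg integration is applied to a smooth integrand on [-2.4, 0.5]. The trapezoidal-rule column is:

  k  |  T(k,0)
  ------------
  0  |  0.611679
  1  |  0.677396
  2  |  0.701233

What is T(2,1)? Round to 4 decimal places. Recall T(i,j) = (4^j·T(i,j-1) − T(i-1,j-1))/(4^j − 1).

Richardson extrapolation on the trapezoidal column (denominator 4−1=3):
T(2,1) = 0.701233 + (0.701233 − 0.677396)/3 = 0.709179

0.7092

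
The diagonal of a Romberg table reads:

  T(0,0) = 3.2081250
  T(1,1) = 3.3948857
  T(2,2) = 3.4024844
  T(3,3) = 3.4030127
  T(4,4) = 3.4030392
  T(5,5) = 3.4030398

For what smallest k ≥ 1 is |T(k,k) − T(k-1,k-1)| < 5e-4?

|T(1,1) − T(0,0)| = 0.1867607 ≥ 5e-4
|T(2,2) − T(1,1)| = 0.0075987 ≥ 5e-4
|T(3,3) − T(2,2)| = 0.0005283 ≥ 5e-4
|T(4,4) − T(3,3)| = 0.0000265 < 5e-4

k = 4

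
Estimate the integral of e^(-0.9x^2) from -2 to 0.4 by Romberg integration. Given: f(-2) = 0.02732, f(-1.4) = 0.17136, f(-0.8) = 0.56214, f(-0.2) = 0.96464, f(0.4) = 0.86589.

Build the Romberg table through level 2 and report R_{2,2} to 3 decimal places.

1.316

R_{0,0} (trapezoid, 1 panel, h=2.4000): 1.07185
R_{1,0} (trapezoid, 2 panels, h=1.2000): 1.21049
R_{2,0} (trapezoid, 4 panels, h=0.6000): 1.28685
R_{1,1} = 1.21049 + (1.21049 − 1.07185)/3 = 1.25670
R_{2,1} = 1.28685 + (1.28685 − 1.21049)/3 = 1.31230
R_{2,2} = 1.31230 + (1.31230 − 1.25670)/15 = 1.31601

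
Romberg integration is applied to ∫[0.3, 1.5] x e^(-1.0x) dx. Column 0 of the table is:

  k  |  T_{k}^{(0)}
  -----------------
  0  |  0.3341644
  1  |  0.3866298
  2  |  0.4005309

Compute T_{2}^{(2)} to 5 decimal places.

0.40523

T_{1}^{(1)} = 0.3866298 + (0.3866298 − 0.3341644)/3 = 0.4041183
T_{2}^{(1)} = (4·0.4005309 − 0.3866298) / 3 = 0.4051646
T_{2}^{(2)} = (16·0.4051646 − 0.4041183) / 15 = 0.4052344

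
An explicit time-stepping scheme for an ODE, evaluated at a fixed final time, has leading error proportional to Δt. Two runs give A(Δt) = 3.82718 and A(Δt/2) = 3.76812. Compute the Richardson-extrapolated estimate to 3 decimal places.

3.709

The leading error scales as Δt; refining by a factor of 2 reduces it by 2^1 = 2.
Extrapolated value = (2·A(Δt/2) − A(Δt)) / (2 − 1)
= (2·3.76812 − 3.82718) / 1
= 3.70906 / 1 = 3.70906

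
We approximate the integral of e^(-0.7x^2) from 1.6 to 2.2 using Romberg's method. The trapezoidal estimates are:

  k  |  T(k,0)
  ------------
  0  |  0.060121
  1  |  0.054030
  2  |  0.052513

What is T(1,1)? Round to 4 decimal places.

0.0520

Richardson extrapolation on the trapezoidal column (denominator 4−1=3):
T(1,1) = (4·0.054030 − 0.060121) / 3 = 0.052000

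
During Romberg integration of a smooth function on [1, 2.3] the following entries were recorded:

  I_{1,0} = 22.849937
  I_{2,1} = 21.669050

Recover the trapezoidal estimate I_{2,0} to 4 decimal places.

From I_{2,1} = (4·I_{2,0} − I_{1,0})/3, solve for I_{2,0}:
4·I_{2,0} = 3·21.669050 + 22.849937 = 87.857087
I_{2,0} = 21.964272

21.9643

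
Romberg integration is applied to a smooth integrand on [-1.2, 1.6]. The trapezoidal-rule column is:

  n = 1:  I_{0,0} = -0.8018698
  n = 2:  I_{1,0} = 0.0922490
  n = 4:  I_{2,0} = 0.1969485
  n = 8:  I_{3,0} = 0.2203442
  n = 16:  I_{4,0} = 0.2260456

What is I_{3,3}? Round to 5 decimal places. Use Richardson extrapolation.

0.22800

Richardson extrapolation on the trapezoidal column (denominator 4−1=3):
I_{1,1} = (4·0.0922490 − (-0.8018698)) / 3 = 0.3902886
I_{2,1} = (4·0.1969485 − 0.0922490) / 3 = 0.2318483
I_{3,1} = (4·0.2203442 − 0.1969485) / 3 = 0.2281428
I_{2,2} = (16·0.2318483 − 0.3902886) / 15 = 0.2212856
I_{3,2} = (16·0.2281428 − 0.2318483) / 15 = 0.2278958
I_{3,3} = (64·0.2278958 − 0.2212856) / 63 = 0.2280007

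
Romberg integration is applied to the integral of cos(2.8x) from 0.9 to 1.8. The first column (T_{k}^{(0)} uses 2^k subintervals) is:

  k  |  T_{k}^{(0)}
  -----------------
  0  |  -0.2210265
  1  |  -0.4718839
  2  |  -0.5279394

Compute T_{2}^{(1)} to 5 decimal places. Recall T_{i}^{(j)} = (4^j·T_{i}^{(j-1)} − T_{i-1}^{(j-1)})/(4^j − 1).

Richardson extrapolation on the trapezoidal column (denominator 4−1=3):
T_{2}^{(1)} = (4·(-0.5279394) − (-0.4718839)) / 3 = -0.5466246

-0.54662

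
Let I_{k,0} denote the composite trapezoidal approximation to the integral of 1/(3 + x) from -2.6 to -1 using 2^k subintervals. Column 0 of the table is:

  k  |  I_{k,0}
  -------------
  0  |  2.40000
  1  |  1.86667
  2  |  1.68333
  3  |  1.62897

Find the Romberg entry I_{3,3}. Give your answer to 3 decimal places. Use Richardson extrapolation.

1.610

Richardson extrapolation on the trapezoidal column (denominator 4−1=3):
I_{1,1} = 1.86667 + (1.86667 − 2.40000)/3 = 1.68889
I_{2,1} = 1.68333 + (1.68333 − 1.86667)/3 = 1.62222
I_{3,1} = 1.62897 + (1.62897 − 1.68333)/3 = 1.61085
I_{2,2} = 1.62222 + (1.62222 − 1.68889)/15 = 1.61778
I_{3,2} = 1.61085 + (1.61085 − 1.62222)/15 = 1.61009
I_{3,3} = 1.61009 + (1.61009 − 1.61778)/63 = 1.60997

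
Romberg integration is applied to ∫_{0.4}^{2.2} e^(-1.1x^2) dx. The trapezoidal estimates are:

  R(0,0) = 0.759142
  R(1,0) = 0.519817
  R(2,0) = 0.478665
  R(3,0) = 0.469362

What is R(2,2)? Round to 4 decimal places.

Richardson extrapolation on the trapezoidal column (denominator 4−1=3):
R(1,1) = 0.519817 + (0.519817 − 0.759142)/3 = 0.440042
R(2,1) = (4·0.478665 − 0.519817) / 3 = 0.464948
R(2,2) = (16·0.464948 − 0.440042) / 15 = 0.466608

0.4666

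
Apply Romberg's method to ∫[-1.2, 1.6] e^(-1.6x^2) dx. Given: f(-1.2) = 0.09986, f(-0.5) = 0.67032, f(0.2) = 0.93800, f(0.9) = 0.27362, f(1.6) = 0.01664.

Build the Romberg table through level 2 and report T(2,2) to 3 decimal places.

T(0,0) (trapezoid, 1 panel, h=2.8000): 0.16310
T(1,0) (trapezoid, 2 panels, h=1.4000): 1.39475
T(2,0) (trapezoid, 4 panels, h=0.7000): 1.35813
T(1,1) = 1.39475 + (1.39475 − 0.16310)/3 = 1.80530
T(2,1) = 1.35813 + (1.35813 − 1.39475)/3 = 1.34592
T(2,2) = 1.34592 + (1.34592 − 1.80530)/15 = 1.31529

1.315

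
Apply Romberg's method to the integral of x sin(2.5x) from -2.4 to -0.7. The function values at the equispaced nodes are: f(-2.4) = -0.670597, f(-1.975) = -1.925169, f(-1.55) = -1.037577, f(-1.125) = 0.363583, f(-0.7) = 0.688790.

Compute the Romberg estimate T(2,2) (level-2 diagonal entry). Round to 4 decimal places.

-1.1767

T(0,0) (trapezoid, 1 panel, h=1.7000): 0.015464
T(1,0) (trapezoid, 2 panels, h=0.8500): -0.874208
T(2,0) (trapezoid, 4 panels, h=0.4250): -1.100778
T(1,1) = -0.874208 + (-0.874208 − 0.015464)/3 = -1.170765
T(2,1) = -1.100778 + (-1.100778 − (-0.874208))/3 = -1.176301
T(2,2) = -1.176301 + (-1.176301 − (-1.170765))/15 = -1.176670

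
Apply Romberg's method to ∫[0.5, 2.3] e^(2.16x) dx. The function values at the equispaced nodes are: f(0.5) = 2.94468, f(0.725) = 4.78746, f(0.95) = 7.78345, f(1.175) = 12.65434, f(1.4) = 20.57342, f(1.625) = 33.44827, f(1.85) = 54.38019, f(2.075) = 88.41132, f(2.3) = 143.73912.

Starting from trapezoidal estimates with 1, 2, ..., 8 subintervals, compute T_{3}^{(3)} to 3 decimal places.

T_{0}^{(0)} (trapezoid, 1 panel, h=1.8000): 132.01542
T_{1}^{(0)} (trapezoid, 2 panels, h=0.9000): 84.52379
T_{2}^{(0)} (trapezoid, 4 panels, h=0.4500): 70.23553
T_{3}^{(0)} (trapezoid, 8 panels, h=0.2250): 66.46058
T_{1}^{(1)} = 84.52379 + (84.52379 − 132.01542)/3 = 68.69325
T_{2}^{(1)} = 70.23553 + (70.23553 − 84.52379)/3 = 65.47278
T_{3}^{(1)} = 66.46058 + (66.46058 − 70.23553)/3 = 65.20226
T_{2}^{(2)} = 65.47278 + (65.47278 − 68.69325)/15 = 65.25808
T_{3}^{(2)} = 65.20226 + (65.20226 − 65.47278)/15 = 65.18423
T_{3}^{(3)} = 65.18423 + (65.18423 − 65.25808)/63 = 65.18306

65.183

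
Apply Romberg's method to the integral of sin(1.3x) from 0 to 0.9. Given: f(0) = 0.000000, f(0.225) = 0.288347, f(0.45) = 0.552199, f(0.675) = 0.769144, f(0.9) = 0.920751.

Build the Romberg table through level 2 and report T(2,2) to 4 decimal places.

T(0,0) (trapezoid, 1 panel, h=0.9000): 0.414338
T(1,0) (trapezoid, 2 panels, h=0.4500): 0.455659
T(2,0) (trapezoid, 4 panels, h=0.2250): 0.465765
T(1,1) = 0.455659 + (0.455659 − 0.414338)/3 = 0.469433
T(2,1) = 0.465765 + (0.465765 − 0.455659)/3 = 0.469134
T(2,2) = 0.469134 + (0.469134 − 0.469433)/15 = 0.469114

0.4691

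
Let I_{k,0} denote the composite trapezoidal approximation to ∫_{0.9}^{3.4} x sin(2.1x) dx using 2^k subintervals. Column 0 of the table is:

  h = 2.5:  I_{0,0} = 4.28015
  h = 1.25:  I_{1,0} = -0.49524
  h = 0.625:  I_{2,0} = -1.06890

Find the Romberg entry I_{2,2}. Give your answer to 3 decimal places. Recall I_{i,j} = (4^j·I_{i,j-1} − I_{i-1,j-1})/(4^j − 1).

Richardson extrapolation on the trapezoidal column (denominator 4−1=3):
I_{1,1} = (4·(-0.49524) − 4.28015) / 3 = -2.08704
I_{2,1} = (4·(-1.06890) − (-0.49524)) / 3 = -1.26012
I_{2,2} = -1.26012 + (-1.26012 − (-2.08704))/15 = -1.20499
(Column j=1 coincides with Simpson's rule on the same nodes.)

-1.205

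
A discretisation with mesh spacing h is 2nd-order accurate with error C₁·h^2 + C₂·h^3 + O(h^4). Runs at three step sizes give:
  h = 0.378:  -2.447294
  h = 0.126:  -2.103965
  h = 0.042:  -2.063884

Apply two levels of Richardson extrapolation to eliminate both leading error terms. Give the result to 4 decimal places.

First eliminate the h^2 term (factor 3^2 = 9):
  B₁ = (9·(-2.103965) − (-2.447294))/8 = -2.061049
  B₂ = (9·(-2.063884) − (-2.103965))/8 = -2.058874
Then eliminate the h^3 term (factor 3^3 = 27):
  (27·(-2.058874) − (-2.061049))/26 = -2.058790

-2.0588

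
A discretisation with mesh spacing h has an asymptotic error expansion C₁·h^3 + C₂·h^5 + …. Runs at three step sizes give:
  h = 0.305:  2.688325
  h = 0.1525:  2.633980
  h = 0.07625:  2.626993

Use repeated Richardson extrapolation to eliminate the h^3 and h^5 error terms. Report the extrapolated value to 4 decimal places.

First eliminate the h^3 term (factor 2^3 = 8):
  B₁ = (8·2.633980 − 2.688325)/7 = 2.626216
  B₂ = (8·2.626993 − 2.633980)/7 = 2.625995
Then eliminate the h^5 term (factor 2^5 = 32):
  (32·2.625995 − 2.626216)/31 = 2.625988

2.6260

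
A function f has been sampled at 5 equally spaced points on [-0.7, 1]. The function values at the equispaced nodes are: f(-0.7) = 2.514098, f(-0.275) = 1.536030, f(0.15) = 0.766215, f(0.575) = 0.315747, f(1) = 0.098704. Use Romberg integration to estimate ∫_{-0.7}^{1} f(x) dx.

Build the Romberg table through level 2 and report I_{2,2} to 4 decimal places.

1.6384

I_{0,0} (trapezoid, 1 panel, h=1.7000): 2.220882
I_{1,0} (trapezoid, 2 panels, h=0.8500): 1.761724
I_{2,0} (trapezoid, 4 panels, h=0.4250): 1.667867
I_{1,1} = 1.761724 + (1.761724 − 2.220882)/3 = 1.608671
I_{2,1} = 1.667867 + (1.667867 − 1.761724)/3 = 1.636581
I_{2,2} = 1.636581 + (1.636581 − 1.608671)/15 = 1.638442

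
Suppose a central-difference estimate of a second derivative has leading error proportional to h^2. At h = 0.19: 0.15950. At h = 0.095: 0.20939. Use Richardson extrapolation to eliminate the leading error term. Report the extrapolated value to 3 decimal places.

The leading error scales as h^2; refining by a factor of 2 reduces it by 2^2 = 4.
Extrapolated value = (4·A(h/2) − A(h)) / (4 − 1)
= (4·0.20939 − 0.15950) / 3
= 0.67806 / 3 = 0.22602

0.226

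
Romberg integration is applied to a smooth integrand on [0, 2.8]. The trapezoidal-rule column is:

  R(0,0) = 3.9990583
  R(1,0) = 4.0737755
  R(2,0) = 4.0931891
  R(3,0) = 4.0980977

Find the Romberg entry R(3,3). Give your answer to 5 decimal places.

Richardson extrapolation on the trapezoidal column (denominator 4−1=3):
R(1,1) = (4·4.0737755 − 3.9990583) / 3 = 4.0986812
R(2,1) = 4.0931891 + (4.0931891 − 4.0737755)/3 = 4.0996603
R(3,1) = (4·4.0980977 − 4.0931891) / 3 = 4.0997339
R(2,2) = 4.0996603 + (4.0996603 − 4.0986812)/15 = 4.0997256
R(3,2) = 4.0997339 + (4.0997339 − 4.0996603)/15 = 4.0997388
R(3,3) = 4.0997388 + (4.0997388 − 4.0997256)/63 = 4.0997390

4.09974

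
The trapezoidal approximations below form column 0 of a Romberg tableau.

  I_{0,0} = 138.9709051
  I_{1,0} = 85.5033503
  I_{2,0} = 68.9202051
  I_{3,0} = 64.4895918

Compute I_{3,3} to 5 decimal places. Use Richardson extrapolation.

Richardson extrapolation on the trapezoidal column (denominator 4−1=3):
I_{1,1} = 85.5033503 + (85.5033503 − 138.9709051)/3 = 67.6808320
I_{2,1} = 68.9202051 + (68.9202051 − 85.5033503)/3 = 63.3924900
I_{3,1} = (4·64.4895918 − 68.9202051) / 3 = 63.0127207
I_{2,2} = (16·63.3924900 − 67.6808320) / 15 = 63.1066005
I_{3,2} = 63.0127207 + (63.0127207 − 63.3924900)/15 = 62.9874027
I_{3,3} = 62.9874027 + (62.9874027 − 63.1066005)/63 = 62.9855107
(Column j=1 coincides with Simpson's rule on the same nodes.)

62.98551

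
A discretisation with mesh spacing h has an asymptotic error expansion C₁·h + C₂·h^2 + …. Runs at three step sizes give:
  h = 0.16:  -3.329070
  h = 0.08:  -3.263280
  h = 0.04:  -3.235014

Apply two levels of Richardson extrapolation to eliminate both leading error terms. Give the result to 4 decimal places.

-3.2098

First eliminate the h term (factor 2^1 = 2):
  B₁ = (2·(-3.263280) − (-3.329070))/1 = -3.197490
  B₂ = (2·(-3.235014) − (-3.263280))/1 = -3.206748
Then eliminate the h^2 term (factor 2^2 = 4):
  (4·(-3.206748) − (-3.197490))/3 = -3.209834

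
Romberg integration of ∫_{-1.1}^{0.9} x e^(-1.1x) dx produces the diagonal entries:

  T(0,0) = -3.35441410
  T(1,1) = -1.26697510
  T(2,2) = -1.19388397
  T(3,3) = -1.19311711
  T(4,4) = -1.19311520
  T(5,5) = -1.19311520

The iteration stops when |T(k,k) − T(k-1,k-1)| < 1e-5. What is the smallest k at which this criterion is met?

|T(1,1) − T(0,0)| = 2.08743900 ≥ 1e-5
|T(2,2) − T(1,1)| = 0.07309113 ≥ 1e-5
|T(3,3) − T(2,2)| = 0.00076686 ≥ 1e-5
|T(4,4) − T(3,3)| = 0.00000191 < 1e-5

k = 4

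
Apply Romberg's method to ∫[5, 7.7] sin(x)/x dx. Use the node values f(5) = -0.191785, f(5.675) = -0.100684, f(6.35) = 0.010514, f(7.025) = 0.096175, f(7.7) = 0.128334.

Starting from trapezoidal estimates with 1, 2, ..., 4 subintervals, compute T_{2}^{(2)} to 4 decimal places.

T_{0}^{(0)} (trapezoid, 1 panel, h=2.7000): -0.085659
T_{1}^{(0)} (trapezoid, 2 panels, h=1.3500): -0.028636
T_{2}^{(0)} (trapezoid, 4 panels, h=0.6750): -0.017361
T_{1}^{(1)} = -0.028636 + (-0.028636 − (-0.085659))/3 = -0.009628
T_{2}^{(1)} = -0.017361 + (-0.017361 − (-0.028636))/3 = -0.013603
T_{2}^{(2)} = -0.013603 + (-0.013603 − (-0.009628))/15 = -0.013868

-0.0139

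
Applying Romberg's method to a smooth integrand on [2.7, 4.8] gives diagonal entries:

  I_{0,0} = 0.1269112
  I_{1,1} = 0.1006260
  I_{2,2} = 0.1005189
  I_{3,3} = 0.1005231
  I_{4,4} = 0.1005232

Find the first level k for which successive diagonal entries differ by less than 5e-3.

k = 2

|I_{1,1} − I_{0,0}| = 0.0262852 ≥ 5e-3
|I_{2,2} − I_{1,1}| = 0.0001071 < 5e-3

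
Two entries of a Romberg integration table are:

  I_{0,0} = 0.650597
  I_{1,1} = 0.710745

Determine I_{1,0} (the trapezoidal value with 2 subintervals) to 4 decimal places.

From I_{1,1} = (4·I_{1,0} − I_{0,0})/3, solve for I_{1,0}:
4·I_{1,0} = 3·0.710745 + 0.650597 = 2.782832
I_{1,0} = 0.695708

0.6957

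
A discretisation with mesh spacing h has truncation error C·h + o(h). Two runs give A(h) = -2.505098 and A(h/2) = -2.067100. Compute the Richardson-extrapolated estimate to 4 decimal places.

Extrapolated value = (2·A(h/2) − A(h)) / (2 − 1)
= (2·(-2.067100) − (-2.505098)) / 1
= -1.629102 / 1 = -1.629102

-1.6291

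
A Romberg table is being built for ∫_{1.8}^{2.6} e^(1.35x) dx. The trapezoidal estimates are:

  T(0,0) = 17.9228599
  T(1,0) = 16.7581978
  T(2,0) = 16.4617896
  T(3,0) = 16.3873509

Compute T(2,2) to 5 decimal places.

16.36252

T(1,1) = 16.7581978 + (16.7581978 − 17.9228599)/3 = 16.3699771
T(2,1) = 16.4617896 + (16.4617896 − 16.7581978)/3 = 16.3629869
T(2,2) = (16·16.3629869 − 16.3699771) / 15 = 16.3625209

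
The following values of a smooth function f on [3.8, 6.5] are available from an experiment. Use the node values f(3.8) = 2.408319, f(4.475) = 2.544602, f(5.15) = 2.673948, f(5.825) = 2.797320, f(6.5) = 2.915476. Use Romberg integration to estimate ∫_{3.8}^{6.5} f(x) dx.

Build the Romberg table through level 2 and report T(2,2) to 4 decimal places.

T(0,0) (trapezoid, 1 panel, h=2.7000): 7.187123
T(1,0) (trapezoid, 2 panels, h=1.3500): 7.203391
T(2,0) (trapezoid, 4 panels, h=0.6750): 7.207493
T(1,1) = 7.203391 + (7.203391 − 7.187123)/3 = 7.208814
T(2,1) = 7.207493 + (7.207493 − 7.203391)/3 = 7.208860
T(2,2) = 7.208860 + (7.208860 − 7.208814)/15 = 7.208863

7.2089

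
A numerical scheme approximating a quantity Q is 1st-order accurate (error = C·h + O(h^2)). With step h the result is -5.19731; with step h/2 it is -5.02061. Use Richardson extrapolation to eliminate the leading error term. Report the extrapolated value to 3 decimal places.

-4.844

The leading error scales as h; refining by a factor of 2 reduces it by 2^1 = 2.
Extrapolated value = (2·A(h/2) − A(h)) / (2 − 1)
= (2·(-5.02061) − (-5.19731)) / 1
= -4.84391 / 1 = -4.84391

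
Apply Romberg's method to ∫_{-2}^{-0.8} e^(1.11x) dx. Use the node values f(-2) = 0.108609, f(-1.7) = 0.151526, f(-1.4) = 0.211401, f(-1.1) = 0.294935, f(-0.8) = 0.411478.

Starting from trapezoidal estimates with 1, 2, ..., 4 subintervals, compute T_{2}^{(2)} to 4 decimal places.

0.2729

T_{0}^{(0)} (trapezoid, 1 panel, h=1.2000): 0.312052
T_{1}^{(0)} (trapezoid, 2 panels, h=0.6000): 0.282867
T_{2}^{(0)} (trapezoid, 4 panels, h=0.3000): 0.275372
T_{1}^{(1)} = 0.282867 + (0.282867 − 0.312052)/3 = 0.273139
T_{2}^{(1)} = 0.275372 + (0.275372 − 0.282867)/3 = 0.272874
T_{2}^{(2)} = 0.272874 + (0.272874 − 0.273139)/15 = 0.272856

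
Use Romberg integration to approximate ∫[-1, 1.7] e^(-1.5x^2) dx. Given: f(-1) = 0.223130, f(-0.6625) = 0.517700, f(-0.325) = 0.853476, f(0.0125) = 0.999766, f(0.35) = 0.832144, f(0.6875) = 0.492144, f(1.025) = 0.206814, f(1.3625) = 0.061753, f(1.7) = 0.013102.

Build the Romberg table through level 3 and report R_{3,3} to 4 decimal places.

R_{0,0} (trapezoid, 1 panel, h=2.7000): 0.318913
R_{1,0} (trapezoid, 2 panels, h=1.3500): 1.282851
R_{2,0} (trapezoid, 4 panels, h=0.6750): 1.357121
R_{3,0} (trapezoid, 8 panels, h=0.3375): 1.377646
R_{1,1} = 1.282851 + (1.282851 − 0.318913)/3 = 1.604164
R_{2,1} = 1.357121 + (1.357121 − 1.282851)/3 = 1.381878
R_{3,1} = 1.377646 + (1.377646 − 1.357121)/3 = 1.384488
R_{2,2} = 1.381878 + (1.381878 − 1.604164)/15 = 1.367059
R_{3,2} = 1.384488 + (1.384488 − 1.381878)/15 = 1.384662
R_{3,3} = 1.384662 + (1.384662 − 1.367059)/63 = 1.384941

1.3849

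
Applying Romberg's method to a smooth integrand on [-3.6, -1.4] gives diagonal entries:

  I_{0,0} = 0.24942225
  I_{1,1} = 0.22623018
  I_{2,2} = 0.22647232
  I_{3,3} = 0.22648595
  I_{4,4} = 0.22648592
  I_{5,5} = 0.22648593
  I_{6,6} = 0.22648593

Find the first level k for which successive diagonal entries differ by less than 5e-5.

k = 3

|I_{1,1} − I_{0,0}| = 0.02319207 ≥ 5e-5
|I_{2,2} − I_{1,1}| = 0.00024214 ≥ 5e-5
|I_{3,3} − I_{2,2}| = 0.00001363 < 5e-5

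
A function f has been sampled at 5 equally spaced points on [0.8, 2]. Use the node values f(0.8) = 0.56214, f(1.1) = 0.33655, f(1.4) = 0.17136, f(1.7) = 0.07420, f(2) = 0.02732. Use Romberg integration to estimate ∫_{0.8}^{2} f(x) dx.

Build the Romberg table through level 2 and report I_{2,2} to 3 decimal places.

I_{0,0} (trapezoid, 1 panel, h=1.2000): 0.35368
I_{1,0} (trapezoid, 2 panels, h=0.6000): 0.27965
I_{2,0} (trapezoid, 4 panels, h=0.3000): 0.26305
I_{1,1} = 0.27965 + (0.27965 − 0.35368)/3 = 0.25497
I_{2,1} = 0.26305 + (0.26305 − 0.27965)/3 = 0.25752
I_{2,2} = 0.25752 + (0.25752 − 0.25497)/15 = 0.25769

0.258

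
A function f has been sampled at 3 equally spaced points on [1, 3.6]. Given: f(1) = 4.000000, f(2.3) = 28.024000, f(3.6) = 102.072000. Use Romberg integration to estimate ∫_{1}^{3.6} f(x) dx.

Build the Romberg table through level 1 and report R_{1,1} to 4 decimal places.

R_{0,0} (trapezoid, 1 panel, h=2.6000): 137.893600
R_{1,0} (trapezoid, 2 panels, h=1.3000): 105.378000
R_{1,1} = 105.378000 + (105.378000 − 137.893600)/3 = 94.539467

94.5395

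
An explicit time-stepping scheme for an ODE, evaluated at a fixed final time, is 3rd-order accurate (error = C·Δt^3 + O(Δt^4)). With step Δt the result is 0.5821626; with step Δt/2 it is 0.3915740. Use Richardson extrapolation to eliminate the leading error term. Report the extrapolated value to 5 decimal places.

0.36435

Extrapolated value = (8·A(Δt/2) − A(Δt)) / (8 − 1)
= (8·0.3915740 − 0.5821626) / 7
= 2.5504294 / 7 = 0.3643471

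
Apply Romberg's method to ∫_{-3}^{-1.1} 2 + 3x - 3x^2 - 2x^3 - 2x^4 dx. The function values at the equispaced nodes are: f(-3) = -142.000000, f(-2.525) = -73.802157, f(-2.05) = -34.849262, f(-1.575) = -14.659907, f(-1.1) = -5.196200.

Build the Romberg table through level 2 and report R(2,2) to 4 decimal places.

-90.3418

R(0,0) (trapezoid, 1 panel, h=1.9000): -139.836390
R(1,0) (trapezoid, 2 panels, h=0.9500): -103.024994
R(2,0) (trapezoid, 4 panels, h=0.4750): -93.531977
R(1,1) = -103.024994 + (-103.024994 − (-139.836390))/3 = -90.754529
R(2,1) = -93.531977 + (-93.531977 − (-103.024994))/3 = -90.367638
R(2,2) = -90.367638 + (-90.367638 − (-90.754529))/15 = -90.341845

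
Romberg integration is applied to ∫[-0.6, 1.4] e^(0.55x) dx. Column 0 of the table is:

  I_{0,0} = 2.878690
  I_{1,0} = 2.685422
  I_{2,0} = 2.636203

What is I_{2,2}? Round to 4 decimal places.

2.6197

Richardson extrapolation on the trapezoidal column (denominator 4−1=3):
I_{1,1} = 2.685422 + (2.685422 − 2.878690)/3 = 2.620999
I_{2,1} = (4·2.636203 − 2.685422) / 3 = 2.619797
I_{2,2} = 2.619797 + (2.619797 − 2.620999)/15 = 2.619717
(Column j=1 coincides with Simpson's rule on the same nodes.)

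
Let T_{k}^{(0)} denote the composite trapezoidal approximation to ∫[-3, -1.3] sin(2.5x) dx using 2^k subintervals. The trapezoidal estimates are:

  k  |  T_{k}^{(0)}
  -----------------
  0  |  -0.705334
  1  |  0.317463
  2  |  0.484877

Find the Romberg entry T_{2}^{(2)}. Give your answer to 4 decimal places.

0.5328

Richardson extrapolation on the trapezoidal column (denominator 4−1=3):
T_{1}^{(1)} = 0.317463 + (0.317463 − (-0.705334))/3 = 0.658395
T_{2}^{(1)} = (4·0.484877 − 0.317463) / 3 = 0.540682
T_{2}^{(2)} = 0.540682 + (0.540682 − 0.658395)/15 = 0.532834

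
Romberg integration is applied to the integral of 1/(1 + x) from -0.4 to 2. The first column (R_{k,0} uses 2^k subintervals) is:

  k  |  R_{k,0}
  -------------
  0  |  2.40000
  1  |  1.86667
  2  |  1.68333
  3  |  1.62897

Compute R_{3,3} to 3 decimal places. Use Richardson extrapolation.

Richardson extrapolation on the trapezoidal column (denominator 4−1=3):
R_{1,1} = (4·1.86667 − 2.40000) / 3 = 1.68889
R_{2,1} = (4·1.68333 − 1.86667) / 3 = 1.62222
R_{3,1} = (4·1.62897 − 1.68333) / 3 = 1.61085
R_{2,2} = (16·1.62222 − 1.68889) / 15 = 1.61778
R_{3,2} = (16·1.61085 − 1.62222) / 15 = 1.61009
R_{3,3} = 1.61009 + (1.61009 − 1.61778)/63 = 1.60997

1.610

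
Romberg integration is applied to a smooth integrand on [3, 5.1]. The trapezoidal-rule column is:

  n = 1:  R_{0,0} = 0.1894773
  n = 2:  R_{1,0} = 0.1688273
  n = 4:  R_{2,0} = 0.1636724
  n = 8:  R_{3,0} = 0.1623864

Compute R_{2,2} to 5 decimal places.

Richardson extrapolation on the trapezoidal column (denominator 4−1=3):
R_{1,1} = 0.1688273 + (0.1688273 − 0.1894773)/3 = 0.1619440
R_{2,1} = 0.1636724 + (0.1636724 − 0.1688273)/3 = 0.1619541
R_{2,2} = (16·0.1619541 − 0.1619440) / 15 = 0.1619548

0.16195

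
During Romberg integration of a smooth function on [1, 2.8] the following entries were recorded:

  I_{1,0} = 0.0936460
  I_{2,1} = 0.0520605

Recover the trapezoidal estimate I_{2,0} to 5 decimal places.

From I_{2,1} = (4·I_{2,0} − I_{1,0})/3, solve for I_{2,0}:
4·I_{2,0} = 3·0.0520605 + 0.0936460 = 0.2498275
I_{2,0} = 0.0624569

0.06246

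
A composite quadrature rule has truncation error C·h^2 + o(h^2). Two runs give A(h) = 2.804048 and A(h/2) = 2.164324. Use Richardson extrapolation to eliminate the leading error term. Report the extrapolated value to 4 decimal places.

1.9511

The leading error scales as h^2; refining by a factor of 2 reduces it by 2^2 = 4.
Extrapolated value = (4·A(h/2) − A(h)) / (4 − 1)
= (4·2.164324 − 2.804048) / 3
= 5.853248 / 3 = 1.951083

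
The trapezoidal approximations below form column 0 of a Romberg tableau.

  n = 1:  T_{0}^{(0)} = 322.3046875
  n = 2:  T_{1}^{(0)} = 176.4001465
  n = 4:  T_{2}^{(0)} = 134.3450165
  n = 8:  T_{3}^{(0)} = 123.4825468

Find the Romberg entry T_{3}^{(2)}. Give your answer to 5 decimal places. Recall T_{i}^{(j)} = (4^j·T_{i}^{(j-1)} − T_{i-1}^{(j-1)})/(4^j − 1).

119.83073

Richardson extrapolation on the trapezoidal column (denominator 4−1=3):
T_{2}^{(1)} = 134.3450165 + (134.3450165 − 176.4001465)/3 = 120.3266398
T_{3}^{(1)} = (4·123.4825468 − 134.3450165) / 3 = 119.8617236
T_{3}^{(2)} = 119.8617236 + (119.8617236 − 120.3266398)/15 = 119.8307292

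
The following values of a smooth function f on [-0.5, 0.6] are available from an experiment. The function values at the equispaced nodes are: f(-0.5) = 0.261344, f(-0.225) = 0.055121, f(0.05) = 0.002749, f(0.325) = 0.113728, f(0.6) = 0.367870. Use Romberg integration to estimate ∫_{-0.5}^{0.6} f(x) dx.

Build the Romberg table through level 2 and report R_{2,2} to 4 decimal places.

0.1203

R_{0,0} (trapezoid, 1 panel, h=1.1000): 0.346068
R_{1,0} (trapezoid, 2 panels, h=0.5500): 0.174546
R_{2,0} (trapezoid, 4 panels, h=0.2750): 0.133706
R_{1,1} = 0.174546 + (0.174546 − 0.346068)/3 = 0.117372
R_{2,1} = 0.133706 + (0.133706 − 0.174546)/3 = 0.120093
R_{2,2} = 0.120093 + (0.120093 − 0.117372)/15 = 0.120274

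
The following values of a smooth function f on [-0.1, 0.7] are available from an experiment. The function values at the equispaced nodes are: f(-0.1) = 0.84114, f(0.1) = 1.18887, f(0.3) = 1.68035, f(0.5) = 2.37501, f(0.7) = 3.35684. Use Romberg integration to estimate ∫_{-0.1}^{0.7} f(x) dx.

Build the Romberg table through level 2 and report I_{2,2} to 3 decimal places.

1.454

I_{0,0} (trapezoid, 1 panel, h=0.8000): 1.67919
I_{1,0} (trapezoid, 2 panels, h=0.4000): 1.51174
I_{2,0} (trapezoid, 4 panels, h=0.2000): 1.46864
I_{1,1} = 1.51174 + (1.51174 − 1.67919)/3 = 1.45592
I_{2,1} = 1.46864 + (1.46864 − 1.51174)/3 = 1.45427
I_{2,2} = 1.45427 + (1.45427 − 1.45592)/15 = 1.45416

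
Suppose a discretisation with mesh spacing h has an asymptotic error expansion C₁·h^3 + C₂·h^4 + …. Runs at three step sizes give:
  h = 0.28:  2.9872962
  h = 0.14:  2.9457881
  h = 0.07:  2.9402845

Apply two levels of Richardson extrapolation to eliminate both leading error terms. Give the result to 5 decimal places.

2.93947

First eliminate the h^3 term (factor 2^3 = 8):
  B₁ = (8·2.9457881 − 2.9872962)/7 = 2.9398584
  B₂ = (8·2.9402845 − 2.9457881)/7 = 2.9394983
Then eliminate the h^4 term (factor 2^4 = 16):
  (16·2.9394983 − 2.9398584)/15 = 2.9394743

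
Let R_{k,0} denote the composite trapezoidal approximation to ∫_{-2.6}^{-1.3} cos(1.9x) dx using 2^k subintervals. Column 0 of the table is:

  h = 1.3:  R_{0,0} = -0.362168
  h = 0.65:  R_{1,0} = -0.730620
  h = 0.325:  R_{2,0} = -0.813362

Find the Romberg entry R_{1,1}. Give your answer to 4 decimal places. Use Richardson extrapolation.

R_{1,1} = (4·(-0.730620) − (-0.362168)) / 3 = -0.853437

-0.8534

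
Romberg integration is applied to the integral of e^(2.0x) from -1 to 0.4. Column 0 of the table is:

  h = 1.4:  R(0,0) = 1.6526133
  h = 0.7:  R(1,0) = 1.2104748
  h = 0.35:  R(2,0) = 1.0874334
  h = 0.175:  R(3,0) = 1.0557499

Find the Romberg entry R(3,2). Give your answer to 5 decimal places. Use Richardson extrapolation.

R(2,1) = 1.0874334 + (1.0874334 − 1.2104748)/3 = 1.0464196
R(3,1) = (4·1.0557499 − 1.0874334) / 3 = 1.0451887
R(3,2) = (16·1.0451887 − 1.0464196) / 15 = 1.0451066

1.04511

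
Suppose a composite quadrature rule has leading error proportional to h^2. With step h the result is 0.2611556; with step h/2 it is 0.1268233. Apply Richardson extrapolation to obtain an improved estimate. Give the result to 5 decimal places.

The leading error scales as h^2; refining by a factor of 2 reduces it by 2^2 = 4.
Extrapolated value = (4·A(h/2) − A(h)) / (4 − 1)
= (4·0.1268233 − 0.2611556) / 3
= 0.2461376 / 3 = 0.0820459

0.08205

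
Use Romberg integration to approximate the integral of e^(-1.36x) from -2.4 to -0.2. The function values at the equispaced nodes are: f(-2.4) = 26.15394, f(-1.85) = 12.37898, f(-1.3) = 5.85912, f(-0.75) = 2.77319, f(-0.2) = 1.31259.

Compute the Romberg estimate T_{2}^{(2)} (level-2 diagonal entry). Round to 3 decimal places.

T_{0}^{(0)} (trapezoid, 1 panel, h=2.2000): 30.21318
T_{1}^{(0)} (trapezoid, 2 panels, h=1.1000): 21.55162
T_{2}^{(0)} (trapezoid, 4 panels, h=0.5500): 19.10951
T_{1}^{(1)} = 21.55162 + (21.55162 − 30.21318)/3 = 18.66443
T_{2}^{(1)} = 19.10951 + (19.10951 − 21.55162)/3 = 18.29547
T_{2}^{(2)} = 18.29547 + (18.29547 − 18.66443)/15 = 18.27087

18.271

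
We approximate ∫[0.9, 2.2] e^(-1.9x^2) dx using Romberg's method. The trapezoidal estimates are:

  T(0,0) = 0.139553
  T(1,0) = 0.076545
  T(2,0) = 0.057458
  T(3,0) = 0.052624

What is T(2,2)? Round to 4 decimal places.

T(1,1) = (4·0.076545 − 0.139553) / 3 = 0.055542
T(2,1) = (4·0.057458 − 0.076545) / 3 = 0.051096
T(2,2) = 0.051096 + (0.051096 − 0.055542)/15 = 0.050800

0.0508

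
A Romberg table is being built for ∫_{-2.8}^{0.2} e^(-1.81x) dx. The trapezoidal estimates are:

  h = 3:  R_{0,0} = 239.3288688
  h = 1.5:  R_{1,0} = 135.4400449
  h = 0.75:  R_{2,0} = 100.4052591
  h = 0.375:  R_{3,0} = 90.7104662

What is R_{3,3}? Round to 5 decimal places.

87.38731

Richardson extrapolation on the trapezoidal column (denominator 4−1=3):
R_{1,1} = (4·135.4400449 − 239.3288688) / 3 = 100.8104369
R_{2,1} = (4·100.4052591 − 135.4400449) / 3 = 88.7269972
R_{3,1} = (4·90.7104662 − 100.4052591) / 3 = 87.4788686
R_{2,2} = 88.7269972 + (88.7269972 − 100.8104369)/15 = 87.9214346
R_{3,2} = (16·87.4788686 − 88.7269972) / 15 = 87.3956600
R_{3,3} = 87.3956600 + (87.3956600 − 87.9214346)/63 = 87.3873144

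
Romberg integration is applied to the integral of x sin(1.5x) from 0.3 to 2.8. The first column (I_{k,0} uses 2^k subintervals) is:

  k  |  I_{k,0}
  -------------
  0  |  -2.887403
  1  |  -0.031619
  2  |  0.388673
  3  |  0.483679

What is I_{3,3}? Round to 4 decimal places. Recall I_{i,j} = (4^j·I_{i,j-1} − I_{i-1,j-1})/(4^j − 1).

0.5146

I_{1,1} = (4·(-0.031619) − (-2.887403)) / 3 = 0.920309
I_{2,1} = 0.388673 + (0.388673 − (-0.031619))/3 = 0.528770
I_{3,1} = 0.483679 + (0.483679 − 0.388673)/3 = 0.515348
I_{2,2} = 0.528770 + (0.528770 − 0.920309)/15 = 0.502667
I_{3,2} = 0.515348 + (0.515348 − 0.528770)/15 = 0.514453
I_{3,3} = 0.514453 + (0.514453 − 0.502667)/63 = 0.514640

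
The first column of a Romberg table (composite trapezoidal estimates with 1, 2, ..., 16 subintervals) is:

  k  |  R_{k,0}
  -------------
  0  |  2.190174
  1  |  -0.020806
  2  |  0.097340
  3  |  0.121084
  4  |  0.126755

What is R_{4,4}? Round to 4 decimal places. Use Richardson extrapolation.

0.1286

Richardson extrapolation on the trapezoidal column (denominator 4−1=3):
R_{1,1} = (4·(-0.020806) − 2.190174) / 3 = -0.757799
R_{2,1} = 0.097340 + (0.097340 − (-0.020806))/3 = 0.136722
R_{3,1} = (4·0.121084 − 0.097340) / 3 = 0.128999
R_{4,1} = (4·0.126755 − 0.121084) / 3 = 0.128645
R_{2,2} = (16·0.136722 − (-0.757799)) / 15 = 0.196357
R_{3,2} = 0.128999 + (0.128999 − 0.136722)/15 = 0.128484
R_{4,2} = (16·0.128645 − 0.128999) / 15 = 0.128621
R_{3,3} = (64·0.128484 − 0.196357) / 63 = 0.127407
R_{4,3} = (64·0.128621 − 0.128484) / 63 = 0.128623
R_{4,4} = 0.128623 + (0.128623 − 0.127407)/255 = 0.128628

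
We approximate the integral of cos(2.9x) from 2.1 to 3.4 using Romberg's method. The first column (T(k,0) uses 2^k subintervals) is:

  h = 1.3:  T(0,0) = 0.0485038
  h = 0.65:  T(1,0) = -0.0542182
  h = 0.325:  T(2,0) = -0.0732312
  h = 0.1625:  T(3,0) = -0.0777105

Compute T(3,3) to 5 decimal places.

Richardson extrapolation on the trapezoidal column (denominator 4−1=3):
T(1,1) = (4·(-0.0542182) − 0.0485038) / 3 = -0.0884589
T(2,1) = -0.0732312 + (-0.0732312 − (-0.0542182))/3 = -0.0795689
T(3,1) = -0.0777105 + (-0.0777105 − (-0.0732312))/3 = -0.0792036
T(2,2) = (16·(-0.0795689) − (-0.0884589)) / 15 = -0.0789762
T(3,2) = -0.0792036 + (-0.0792036 − (-0.0795689))/15 = -0.0791792
T(3,3) = -0.0791792 + (-0.0791792 − (-0.0789762))/63 = -0.0791824

-0.07918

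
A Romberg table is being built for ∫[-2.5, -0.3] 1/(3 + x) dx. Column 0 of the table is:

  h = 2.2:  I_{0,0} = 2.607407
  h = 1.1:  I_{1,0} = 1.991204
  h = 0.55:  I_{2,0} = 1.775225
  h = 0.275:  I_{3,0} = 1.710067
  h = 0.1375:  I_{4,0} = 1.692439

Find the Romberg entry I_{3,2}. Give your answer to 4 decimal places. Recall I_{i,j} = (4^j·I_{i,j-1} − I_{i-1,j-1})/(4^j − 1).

I_{2,1} = 1.775225 + (1.775225 − 1.991204)/3 = 1.703232
I_{3,1} = (4·1.710067 − 1.775225) / 3 = 1.688348
I_{3,2} = (16·1.688348 − 1.703232) / 15 = 1.687356

1.6874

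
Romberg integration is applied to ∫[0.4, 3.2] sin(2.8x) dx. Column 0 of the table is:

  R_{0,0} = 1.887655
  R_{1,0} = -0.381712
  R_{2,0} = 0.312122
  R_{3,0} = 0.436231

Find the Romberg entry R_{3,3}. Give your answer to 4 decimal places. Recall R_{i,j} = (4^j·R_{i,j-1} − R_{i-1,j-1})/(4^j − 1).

Richardson extrapolation on the trapezoidal column (denominator 4−1=3):
R_{1,1} = (4·(-0.381712) − 1.887655) / 3 = -1.138168
R_{2,1} = 0.312122 + (0.312122 − (-0.381712))/3 = 0.543400
R_{3,1} = (4·0.436231 − 0.312122) / 3 = 0.477601
R_{2,2} = (16·0.543400 − (-1.138168)) / 15 = 0.655505
R_{3,2} = (16·0.477601 − 0.543400) / 15 = 0.473214
R_{3,3} = (64·0.473214 − 0.655505) / 63 = 0.470320

0.4703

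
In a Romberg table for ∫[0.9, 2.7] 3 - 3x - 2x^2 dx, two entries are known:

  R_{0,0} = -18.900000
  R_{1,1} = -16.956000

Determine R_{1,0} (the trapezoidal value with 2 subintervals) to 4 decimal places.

From R_{1,1} = (4·R_{1,0} − R_{0,0})/3, solve for R_{1,0}:
4·R_{1,0} = 3·(-16.956000) + (-18.900000) = -69.768000
R_{1,0} = -17.442000

-17.4420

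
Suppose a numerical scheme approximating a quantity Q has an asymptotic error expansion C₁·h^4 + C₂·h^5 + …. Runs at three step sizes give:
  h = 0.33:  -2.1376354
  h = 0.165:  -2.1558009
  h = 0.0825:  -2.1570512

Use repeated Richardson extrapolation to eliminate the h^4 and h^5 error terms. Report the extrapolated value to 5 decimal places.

-2.15714

First eliminate the h^4 term (factor 2^4 = 16):
  B₁ = (16·(-2.1558009) − (-2.1376354))/15 = -2.1570119
  B₂ = (16·(-2.1570512) − (-2.1558009))/15 = -2.1571346
Then eliminate the h^5 term (factor 2^5 = 32):
  (32·(-2.1571346) − (-2.1570119))/31 = -2.1571386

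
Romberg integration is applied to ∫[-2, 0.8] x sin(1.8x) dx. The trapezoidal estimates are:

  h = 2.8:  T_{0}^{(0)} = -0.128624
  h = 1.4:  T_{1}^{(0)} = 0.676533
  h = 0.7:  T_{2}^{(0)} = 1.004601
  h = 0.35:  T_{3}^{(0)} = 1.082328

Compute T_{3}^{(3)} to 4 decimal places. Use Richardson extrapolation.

T_{1}^{(1)} = 0.676533 + (0.676533 − (-0.128624))/3 = 0.944919
T_{2}^{(1)} = (4·1.004601 − 0.676533) / 3 = 1.113957
T_{3}^{(1)} = (4·1.082328 − 1.004601) / 3 = 1.108237
T_{2}^{(2)} = (16·1.113957 − 0.944919) / 15 = 1.125226
T_{3}^{(2)} = 1.108237 + (1.108237 − 1.113957)/15 = 1.107856
T_{3}^{(3)} = 1.107856 + (1.107856 − 1.125226)/63 = 1.107580

1.1076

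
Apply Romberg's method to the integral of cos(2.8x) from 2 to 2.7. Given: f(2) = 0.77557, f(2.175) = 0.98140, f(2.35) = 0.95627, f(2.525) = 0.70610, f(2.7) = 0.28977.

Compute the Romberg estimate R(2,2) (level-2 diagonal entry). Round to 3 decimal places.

R(0,0) (trapezoid, 1 panel, h=0.7000): 0.37287
R(1,0) (trapezoid, 2 panels, h=0.3500): 0.52113
R(2,0) (trapezoid, 4 panels, h=0.1750): 0.55588
R(1,1) = 0.52113 + (0.52113 − 0.37287)/3 = 0.57055
R(2,1) = 0.55588 + (0.55588 − 0.52113)/3 = 0.56746
R(2,2) = 0.56746 + (0.56746 − 0.57055)/15 = 0.56725

0.567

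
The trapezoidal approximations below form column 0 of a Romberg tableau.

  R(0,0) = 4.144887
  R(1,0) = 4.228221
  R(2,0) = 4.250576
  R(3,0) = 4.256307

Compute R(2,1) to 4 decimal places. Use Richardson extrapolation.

4.2580

R(2,1) = (4·4.250576 − 4.228221) / 3 = 4.258028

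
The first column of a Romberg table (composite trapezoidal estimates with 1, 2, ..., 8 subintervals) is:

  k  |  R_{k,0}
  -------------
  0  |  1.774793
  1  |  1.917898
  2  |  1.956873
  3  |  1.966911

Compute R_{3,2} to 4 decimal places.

1.9703

R_{2,1} = (4·1.956873 − 1.917898) / 3 = 1.969865
R_{3,1} = 1.966911 + (1.966911 − 1.956873)/3 = 1.970257
R_{3,2} = (16·1.970257 − 1.969865) / 15 = 1.970283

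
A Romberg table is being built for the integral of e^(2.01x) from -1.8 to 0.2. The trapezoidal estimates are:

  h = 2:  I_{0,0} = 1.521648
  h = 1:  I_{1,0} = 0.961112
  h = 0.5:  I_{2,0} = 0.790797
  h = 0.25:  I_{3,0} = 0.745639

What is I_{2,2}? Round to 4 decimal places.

Richardson extrapolation on the trapezoidal column (denominator 4−1=3):
I_{1,1} = 0.961112 + (0.961112 − 1.521648)/3 = 0.774267
I_{2,1} = 0.790797 + (0.790797 − 0.961112)/3 = 0.734025
I_{2,2} = 0.734025 + (0.734025 − 0.774267)/15 = 0.731342

0.7313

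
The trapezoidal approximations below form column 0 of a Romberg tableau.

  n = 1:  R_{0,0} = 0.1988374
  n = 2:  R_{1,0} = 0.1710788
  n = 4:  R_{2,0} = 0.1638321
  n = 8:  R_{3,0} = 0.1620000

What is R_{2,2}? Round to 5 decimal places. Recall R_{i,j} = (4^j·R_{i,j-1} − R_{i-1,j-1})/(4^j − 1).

0.16139

Richardson extrapolation on the trapezoidal column (denominator 4−1=3):
R_{1,1} = 0.1710788 + (0.1710788 − 0.1988374)/3 = 0.1618259
R_{2,1} = (4·0.1638321 − 0.1710788) / 3 = 0.1614165
R_{2,2} = 0.1614165 + (0.1614165 − 0.1618259)/15 = 0.1613892
(Column j=1 coincides with Simpson's rule on the same nodes.)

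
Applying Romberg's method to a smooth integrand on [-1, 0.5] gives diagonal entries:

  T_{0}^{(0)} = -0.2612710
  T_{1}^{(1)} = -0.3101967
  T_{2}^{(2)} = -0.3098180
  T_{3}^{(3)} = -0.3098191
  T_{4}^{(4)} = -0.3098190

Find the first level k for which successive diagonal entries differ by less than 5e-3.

k = 2

|T_{1}^{(1)} − T_{0}^{(0)}| = 0.0489257 ≥ 5e-3
|T_{2}^{(2)} − T_{1}^{(1)}| = 0.0003787 < 5e-3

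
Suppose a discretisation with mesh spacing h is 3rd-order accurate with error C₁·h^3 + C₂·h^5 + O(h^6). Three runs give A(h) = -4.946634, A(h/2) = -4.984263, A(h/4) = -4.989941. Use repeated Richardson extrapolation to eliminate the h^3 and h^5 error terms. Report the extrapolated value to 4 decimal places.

First eliminate the h^3 term (factor 2^3 = 8):
  B₁ = (8·(-4.984263) − (-4.946634))/7 = -4.989639
  B₂ = (8·(-4.989941) − (-4.984263))/7 = -4.990752
Then eliminate the h^5 term (factor 2^5 = 32):
  (32·(-4.990752) − (-4.989639))/31 = -4.990788

-4.9908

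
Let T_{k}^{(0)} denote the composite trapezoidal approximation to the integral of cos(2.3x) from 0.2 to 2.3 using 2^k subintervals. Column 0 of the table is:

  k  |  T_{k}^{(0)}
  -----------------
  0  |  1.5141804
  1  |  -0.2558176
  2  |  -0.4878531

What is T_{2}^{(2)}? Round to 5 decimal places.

T_{1}^{(1)} = -0.2558176 + (-0.2558176 − 1.5141804)/3 = -0.8458169
T_{2}^{(1)} = (4·(-0.4878531) − (-0.2558176)) / 3 = -0.5651983
T_{2}^{(2)} = -0.5651983 + (-0.5651983 − (-0.8458169))/15 = -0.5464904

-0.54649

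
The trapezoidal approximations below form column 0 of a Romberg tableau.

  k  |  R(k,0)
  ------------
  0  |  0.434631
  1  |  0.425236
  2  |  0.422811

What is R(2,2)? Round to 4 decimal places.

Richardson extrapolation on the trapezoidal column (denominator 4−1=3):
R(1,1) = (4·0.425236 − 0.434631) / 3 = 0.422104
R(2,1) = 0.422811 + (0.422811 − 0.425236)/3 = 0.422003
R(2,2) = (16·0.422003 − 0.422104) / 15 = 0.421996

0.4220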